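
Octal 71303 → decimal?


Positional values:
Position 0: 3 × 8^0 = 3
Position 1: 0 × 8^1 = 0
Position 2: 3 × 8^2 = 192
Position 3: 1 × 8^3 = 512
Position 4: 7 × 8^4 = 28672
Sum = 3 + 0 + 192 + 512 + 28672
= 29379


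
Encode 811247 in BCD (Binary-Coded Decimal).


Each digit → 4-bit binary:
  8 → 1000
  1 → 0001
  1 → 0001
  2 → 0010
  4 → 0100
  7 → 0111
= 1000 0001 0001 0010 0100 0111


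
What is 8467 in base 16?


Divide by 16 repeatedly:
8467 ÷ 16 = 529 remainder 3 (3)
529 ÷ 16 = 33 remainder 1 (1)
33 ÷ 16 = 2 remainder 1 (1)
2 ÷ 16 = 0 remainder 2 (2)
Reading remainders bottom-up:
= 0x2113


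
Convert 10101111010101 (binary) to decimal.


Positional values:
Bit 0: 1 × 2^0 = 1
Bit 2: 1 × 2^2 = 4
Bit 4: 1 × 2^4 = 16
Bit 6: 1 × 2^6 = 64
Bit 7: 1 × 2^7 = 128
Bit 8: 1 × 2^8 = 256
Bit 9: 1 × 2^9 = 512
Bit 11: 1 × 2^11 = 2048
Bit 13: 1 × 2^13 = 8192
Sum = 1 + 4 + 16 + 64 + 128 + 256 + 512 + 2048 + 8192
= 11221


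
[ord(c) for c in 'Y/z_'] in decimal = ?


String: 'Y/z_'  (4 characters)
Per-character ASCII lookup:
  'Y': uppercase starts at 65: 'Y' = 65 + 24 = 89
  '/': special character: '/' = 47
  'z': lowercase starts at 97: 'z' = 97 + 25 = 122
  '_': special character: '_' = 95
= 89 47 122 95


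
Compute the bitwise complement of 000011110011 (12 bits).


Original: 000011110011
Invert all bits:
  bit 0: 0 → 1
  bit 1: 0 → 1
  bit 2: 0 → 1
  bit 3: 0 → 1
  bit 4: 1 → 0
  bit 5: 1 → 0
  bit 6: 1 → 0
  bit 7: 1 → 0
  bit 8: 0 → 1
  bit 9: 0 → 1
  bit 10: 1 → 0
  bit 11: 1 → 0
= 111100001100


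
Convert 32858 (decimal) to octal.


Divide by 8 repeatedly:
32858 ÷ 8 = 4107 remainder 2
4107 ÷ 8 = 513 remainder 3
513 ÷ 8 = 64 remainder 1
64 ÷ 8 = 8 remainder 0
8 ÷ 8 = 1 remainder 0
1 ÷ 8 = 0 remainder 1
Reading remainders bottom-up:
= 0o100132


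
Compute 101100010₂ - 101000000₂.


Align and subtract column by column (LSB to MSB, borrowing when needed):
  101100010
- 101000000
  ---------
  col 0: (0 - 0 borrow-in) - 0 → 0 - 0 = 0, borrow out 0
  col 1: (1 - 0 borrow-in) - 0 → 1 - 0 = 1, borrow out 0
  col 2: (0 - 0 borrow-in) - 0 → 0 - 0 = 0, borrow out 0
  col 3: (0 - 0 borrow-in) - 0 → 0 - 0 = 0, borrow out 0
  col 4: (0 - 0 borrow-in) - 0 → 0 - 0 = 0, borrow out 0
  col 5: (1 - 0 borrow-in) - 0 → 1 - 0 = 1, borrow out 0
  col 6: (1 - 0 borrow-in) - 1 → 1 - 1 = 0, borrow out 0
  col 7: (0 - 0 borrow-in) - 0 → 0 - 0 = 0, borrow out 0
  col 8: (1 - 0 borrow-in) - 1 → 1 - 1 = 0, borrow out 0
Reading bits MSB→LSB: 000100010
Strip leading zeros: 100010
= 100010


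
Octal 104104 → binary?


Each octal digit → 3 binary bits:
  1 = 001
  0 = 000
  4 = 100
  1 = 001
  0 = 000
  4 = 100
Concatenate: 001 000 100 001 000 100
= 001000100001000100


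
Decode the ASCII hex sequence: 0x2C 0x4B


Codes (hex): 0x2C 0x4B
Per-code ASCII lookup:
  0x2C = 44  (special character) → ','
  0x4B = 75  (range 65-90: uppercase, 75 - 65 = 10) → 'K'
= ',K'


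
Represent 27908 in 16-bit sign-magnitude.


Sign bit: 0 (positive)
Magnitude: 27908 = 110110100000100
= 0110110100000100


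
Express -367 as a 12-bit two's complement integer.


Original: 000101101111
Step 1 - Invert all bits: 111010010000
Step 2 - Add 1: 111010010000 + 1
= 111010010001 (represents -367)


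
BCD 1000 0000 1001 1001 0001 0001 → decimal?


Each 4-bit group → digit:
  1000 → 8
  0000 → 0
  1001 → 9
  1001 → 9
  0001 → 1
  0001 → 1
= 809911


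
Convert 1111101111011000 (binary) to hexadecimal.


Group into 4-bit nibbles: 1111101111011000
  1111 = F
  1011 = B
  1101 = D
  1000 = 8
= 0xFBD8


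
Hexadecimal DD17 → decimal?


Positional values:
Position 0: 7 × 16^0 = 7 × 1 = 7
Position 1: 1 × 16^1 = 1 × 16 = 16
Position 2: D × 16^2 = 13 × 256 = 3328
Position 3: D × 16^3 = 13 × 4096 = 53248
Sum = 7 + 16 + 3328 + 53248
= 56599


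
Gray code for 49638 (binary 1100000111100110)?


Binary: 1100000111100110
Gray code: G = B XOR (B >> 1)
B >> 1 = 0110000011110011
1100000111100110 XOR 0110000011110011:
  1 XOR 0 = 1
  1 XOR 1 = 0
  0 XOR 1 = 1
  0 XOR 0 = 0
  0 XOR 0 = 0
  0 XOR 0 = 0
  0 XOR 0 = 0
  1 XOR 0 = 1
  1 XOR 1 = 0
  1 XOR 1 = 0
  1 XOR 1 = 0
  0 XOR 1 = 1
  0 XOR 0 = 0
  1 XOR 0 = 1
  1 XOR 1 = 0
  0 XOR 1 = 1
= 1010000100010101


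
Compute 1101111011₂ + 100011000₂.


Align and add column by column (LSB to MSB, carry propagating):
  01101111011
+ 00100011000
  -----------
  col 0: 1 + 0 + 0 (carry in) = 1 → bit 1, carry out 0
  col 1: 1 + 0 + 0 (carry in) = 1 → bit 1, carry out 0
  col 2: 0 + 0 + 0 (carry in) = 0 → bit 0, carry out 0
  col 3: 1 + 1 + 0 (carry in) = 2 → bit 0, carry out 1
  col 4: 1 + 1 + 1 (carry in) = 3 → bit 1, carry out 1
  col 5: 1 + 0 + 1 (carry in) = 2 → bit 0, carry out 1
  col 6: 1 + 0 + 1 (carry in) = 2 → bit 0, carry out 1
  col 7: 0 + 0 + 1 (carry in) = 1 → bit 1, carry out 0
  col 8: 1 + 1 + 0 (carry in) = 2 → bit 0, carry out 1
  col 9: 1 + 0 + 1 (carry in) = 2 → bit 0, carry out 1
  col 10: 0 + 0 + 1 (carry in) = 1 → bit 1, carry out 0
Reading bits MSB→LSB: 10010010011
Strip leading zeros: 10010010011
= 10010010011


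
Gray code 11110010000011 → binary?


Gray code: 11110010000011
MSB stays the same: 1
Each subsequent bit = prev_binary XOR current_gray:
  B[1] = 1 XOR 1 = 0
  B[2] = 0 XOR 1 = 1
  B[3] = 1 XOR 1 = 0
  B[4] = 0 XOR 0 = 0
  B[5] = 0 XOR 0 = 0
  B[6] = 0 XOR 1 = 1
  B[7] = 1 XOR 0 = 1
  B[8] = 1 XOR 0 = 1
  B[9] = 1 XOR 0 = 1
  B[10] = 1 XOR 0 = 1
  B[11] = 1 XOR 0 = 1
  B[12] = 1 XOR 1 = 0
  B[13] = 0 XOR 1 = 1
= 10100011111101 (10493 decimal)


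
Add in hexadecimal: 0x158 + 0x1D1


Align and add column by column (LSB to MSB, each column mod 16 with carry):
  0158
+ 01D1
  ----
  col 0: 8(8) + 1(1) + 0 (carry in) = 9 → 9(9), carry out 0
  col 1: 5(5) + D(13) + 0 (carry in) = 18 → 2(2), carry out 1
  col 2: 1(1) + 1(1) + 1 (carry in) = 3 → 3(3), carry out 0
  col 3: 0(0) + 0(0) + 0 (carry in) = 0 → 0(0), carry out 0
Reading digits MSB→LSB: 0329
Strip leading zeros: 329
= 0x329


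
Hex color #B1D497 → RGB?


Hex: #B1D497
R = B1₁₆ = 177
G = D4₁₆ = 212
B = 97₁₆ = 151
= RGB(177, 212, 151)


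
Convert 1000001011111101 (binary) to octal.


Group into 3-bit groups: 001000001011111101
  001 = 1
  000 = 0
  001 = 1
  011 = 3
  111 = 7
  101 = 5
= 0o101375


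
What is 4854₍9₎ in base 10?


Positional values (base 9):
  4 × 9^0 = 4 × 1 = 4
  5 × 9^1 = 5 × 9 = 45
  8 × 9^2 = 8 × 81 = 648
  4 × 9^3 = 4 × 729 = 2916
Sum = 4 + 45 + 648 + 2916
= 3613


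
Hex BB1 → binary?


Each hex digit → 4 binary bits:
  B = 1011
  B = 1011
  1 = 0001
Concatenate: 1011 1011 0001
= 101110110001


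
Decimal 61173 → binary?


Divide by 2 repeatedly:
61173 ÷ 2 = 30586 remainder 1
30586 ÷ 2 = 15293 remainder 0
15293 ÷ 2 = 7646 remainder 1
7646 ÷ 2 = 3823 remainder 0
3823 ÷ 2 = 1911 remainder 1
1911 ÷ 2 = 955 remainder 1
955 ÷ 2 = 477 remainder 1
477 ÷ 2 = 238 remainder 1
238 ÷ 2 = 119 remainder 0
119 ÷ 2 = 59 remainder 1
59 ÷ 2 = 29 remainder 1
29 ÷ 2 = 14 remainder 1
14 ÷ 2 = 7 remainder 0
7 ÷ 2 = 3 remainder 1
3 ÷ 2 = 1 remainder 1
1 ÷ 2 = 0 remainder 1
Reading remainders bottom-up:
= 1110111011110101


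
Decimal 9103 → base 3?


Divide by 3 repeatedly:
9103 ÷ 3 = 3034 remainder 1
3034 ÷ 3 = 1011 remainder 1
1011 ÷ 3 = 337 remainder 0
337 ÷ 3 = 112 remainder 1
112 ÷ 3 = 37 remainder 1
37 ÷ 3 = 12 remainder 1
12 ÷ 3 = 4 remainder 0
4 ÷ 3 = 1 remainder 1
1 ÷ 3 = 0 remainder 1
Reading remainders bottom-up:
= 110111011


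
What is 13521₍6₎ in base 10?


Positional values (base 6):
  1 × 6^0 = 1 × 1 = 1
  2 × 6^1 = 2 × 6 = 12
  5 × 6^2 = 5 × 36 = 180
  3 × 6^3 = 3 × 216 = 648
  1 × 6^4 = 1 × 1296 = 1296
Sum = 1 + 12 + 180 + 648 + 1296
= 2137


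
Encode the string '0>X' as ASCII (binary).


String: '0>X'  (3 characters)
Per-character ASCII lookup:
  '0': digits start at 48: '0' = 48 + 0 = 48 → 110000
  '>': special character: '>' = 62 → 111110
  'X': uppercase starts at 65: 'X' = 65 + 23 = 88 → 1011000
= 110000 111110 1011000


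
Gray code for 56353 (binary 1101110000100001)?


Binary: 1101110000100001
Gray code: G = B XOR (B >> 1)
B >> 1 = 0110111000010000
1101110000100001 XOR 0110111000010000:
  1 XOR 0 = 1
  1 XOR 1 = 0
  0 XOR 1 = 1
  1 XOR 0 = 1
  1 XOR 1 = 0
  1 XOR 1 = 0
  0 XOR 1 = 1
  0 XOR 0 = 0
  0 XOR 0 = 0
  0 XOR 0 = 0
  1 XOR 0 = 1
  0 XOR 1 = 1
  0 XOR 0 = 0
  0 XOR 0 = 0
  0 XOR 0 = 0
  1 XOR 0 = 1
= 1011001000110001


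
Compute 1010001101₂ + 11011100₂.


Align and add column by column (LSB to MSB, carry propagating):
  01010001101
+ 00011011100
  -----------
  col 0: 1 + 0 + 0 (carry in) = 1 → bit 1, carry out 0
  col 1: 0 + 0 + 0 (carry in) = 0 → bit 0, carry out 0
  col 2: 1 + 1 + 0 (carry in) = 2 → bit 0, carry out 1
  col 3: 1 + 1 + 1 (carry in) = 3 → bit 1, carry out 1
  col 4: 0 + 1 + 1 (carry in) = 2 → bit 0, carry out 1
  col 5: 0 + 0 + 1 (carry in) = 1 → bit 1, carry out 0
  col 6: 0 + 1 + 0 (carry in) = 1 → bit 1, carry out 0
  col 7: 1 + 1 + 0 (carry in) = 2 → bit 0, carry out 1
  col 8: 0 + 0 + 1 (carry in) = 1 → bit 1, carry out 0
  col 9: 1 + 0 + 0 (carry in) = 1 → bit 1, carry out 0
  col 10: 0 + 0 + 0 (carry in) = 0 → bit 0, carry out 0
Reading bits MSB→LSB: 01101101001
Strip leading zeros: 1101101001
= 1101101001


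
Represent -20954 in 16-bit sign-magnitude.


Sign bit: 1 (negative)
Magnitude: 20954 = 101000111011010
= 1101000111011010


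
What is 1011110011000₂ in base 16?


Group into 4-bit nibbles: 0001011110011000
  0001 = 1
  0111 = 7
  1001 = 9
  1000 = 8
= 0x1798


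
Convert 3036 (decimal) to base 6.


Divide by 6 repeatedly:
3036 ÷ 6 = 506 remainder 0
506 ÷ 6 = 84 remainder 2
84 ÷ 6 = 14 remainder 0
14 ÷ 6 = 2 remainder 2
2 ÷ 6 = 0 remainder 2
Reading remainders bottom-up:
= 22020


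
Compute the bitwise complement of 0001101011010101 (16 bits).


Original: 0001101011010101
Invert all bits:
  bit 0: 0 → 1
  bit 1: 0 → 1
  bit 2: 0 → 1
  bit 3: 1 → 0
  bit 4: 1 → 0
  bit 5: 0 → 1
  bit 6: 1 → 0
  bit 7: 0 → 1
  bit 8: 1 → 0
  bit 9: 1 → 0
  bit 10: 0 → 1
  bit 11: 1 → 0
  bit 12: 0 → 1
  bit 13: 1 → 0
  bit 14: 0 → 1
  bit 15: 1 → 0
= 1110010100101010


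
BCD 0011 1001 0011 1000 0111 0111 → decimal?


Each 4-bit group → digit:
  0011 → 3
  1001 → 9
  0011 → 3
  1000 → 8
  0111 → 7
  0111 → 7
= 393877


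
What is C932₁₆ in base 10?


Positional values:
Position 0: 2 × 16^0 = 2 × 1 = 2
Position 1: 3 × 16^1 = 3 × 16 = 48
Position 2: 9 × 16^2 = 9 × 256 = 2304
Position 3: C × 16^3 = 12 × 4096 = 49152
Sum = 2 + 48 + 2304 + 49152
= 51506


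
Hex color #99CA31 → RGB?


Hex: #99CA31
R = 99₁₆ = 153
G = CA₁₆ = 202
B = 31₁₆ = 49
= RGB(153, 202, 49)


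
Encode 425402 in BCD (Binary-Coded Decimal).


Each digit → 4-bit binary:
  4 → 0100
  2 → 0010
  5 → 0101
  4 → 0100
  0 → 0000
  2 → 0010
= 0100 0010 0101 0100 0000 0010


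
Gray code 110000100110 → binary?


Gray code: 110000100110
MSB stays the same: 1
Each subsequent bit = prev_binary XOR current_gray:
  B[1] = 1 XOR 1 = 0
  B[2] = 0 XOR 0 = 0
  B[3] = 0 XOR 0 = 0
  B[4] = 0 XOR 0 = 0
  B[5] = 0 XOR 0 = 0
  B[6] = 0 XOR 1 = 1
  B[7] = 1 XOR 0 = 1
  B[8] = 1 XOR 0 = 1
  B[9] = 1 XOR 1 = 0
  B[10] = 0 XOR 1 = 1
  B[11] = 1 XOR 0 = 1
= 100000111011 (2107 decimal)


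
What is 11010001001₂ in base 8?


Group into 3-bit groups: 011010001001
  011 = 3
  010 = 2
  001 = 1
  001 = 1
= 0o3211


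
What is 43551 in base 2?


Divide by 2 repeatedly:
43551 ÷ 2 = 21775 remainder 1
21775 ÷ 2 = 10887 remainder 1
10887 ÷ 2 = 5443 remainder 1
5443 ÷ 2 = 2721 remainder 1
2721 ÷ 2 = 1360 remainder 1
1360 ÷ 2 = 680 remainder 0
680 ÷ 2 = 340 remainder 0
340 ÷ 2 = 170 remainder 0
170 ÷ 2 = 85 remainder 0
85 ÷ 2 = 42 remainder 1
42 ÷ 2 = 21 remainder 0
21 ÷ 2 = 10 remainder 1
10 ÷ 2 = 5 remainder 0
5 ÷ 2 = 2 remainder 1
2 ÷ 2 = 1 remainder 0
1 ÷ 2 = 0 remainder 1
Reading remainders bottom-up:
= 1010101000011111


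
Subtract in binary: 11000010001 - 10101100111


Align and subtract column by column (LSB to MSB, borrowing when needed):
  11000010001
- 10101100111
  -----------
  col 0: (1 - 0 borrow-in) - 1 → 1 - 1 = 0, borrow out 0
  col 1: (0 - 0 borrow-in) - 1 → borrow from next column: (0+2) - 1 = 1, borrow out 1
  col 2: (0 - 1 borrow-in) - 1 → borrow from next column: (-1+2) - 1 = 0, borrow out 1
  col 3: (0 - 1 borrow-in) - 0 → borrow from next column: (-1+2) - 0 = 1, borrow out 1
  col 4: (1 - 1 borrow-in) - 0 → 0 - 0 = 0, borrow out 0
  col 5: (0 - 0 borrow-in) - 1 → borrow from next column: (0+2) - 1 = 1, borrow out 1
  col 6: (0 - 1 borrow-in) - 1 → borrow from next column: (-1+2) - 1 = 0, borrow out 1
  col 7: (0 - 1 borrow-in) - 0 → borrow from next column: (-1+2) - 0 = 1, borrow out 1
  col 8: (0 - 1 borrow-in) - 1 → borrow from next column: (-1+2) - 1 = 0, borrow out 1
  col 9: (1 - 1 borrow-in) - 0 → 0 - 0 = 0, borrow out 0
  col 10: (1 - 0 borrow-in) - 1 → 1 - 1 = 0, borrow out 0
Reading bits MSB→LSB: 00010101010
Strip leading zeros: 10101010
= 10101010


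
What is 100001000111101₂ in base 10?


Positional values:
Bit 0: 1 × 2^0 = 1
Bit 2: 1 × 2^2 = 4
Bit 3: 1 × 2^3 = 8
Bit 4: 1 × 2^4 = 16
Bit 5: 1 × 2^5 = 32
Bit 9: 1 × 2^9 = 512
Bit 14: 1 × 2^14 = 16384
Sum = 1 + 4 + 8 + 16 + 32 + 512 + 16384
= 16957


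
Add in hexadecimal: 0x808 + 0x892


Align and add column by column (LSB to MSB, each column mod 16 with carry):
  0808
+ 0892
  ----
  col 0: 8(8) + 2(2) + 0 (carry in) = 10 → A(10), carry out 0
  col 1: 0(0) + 9(9) + 0 (carry in) = 9 → 9(9), carry out 0
  col 2: 8(8) + 8(8) + 0 (carry in) = 16 → 0(0), carry out 1
  col 3: 0(0) + 0(0) + 1 (carry in) = 1 → 1(1), carry out 0
Reading digits MSB→LSB: 109A
Strip leading zeros: 109A
= 0x109A


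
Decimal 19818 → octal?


Divide by 8 repeatedly:
19818 ÷ 8 = 2477 remainder 2
2477 ÷ 8 = 309 remainder 5
309 ÷ 8 = 38 remainder 5
38 ÷ 8 = 4 remainder 6
4 ÷ 8 = 0 remainder 4
Reading remainders bottom-up:
= 0o46552


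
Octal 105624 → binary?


Each octal digit → 3 binary bits:
  1 = 001
  0 = 000
  5 = 101
  6 = 110
  2 = 010
  4 = 100
Concatenate: 001 000 101 110 010 100
= 001000101110010100


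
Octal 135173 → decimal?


Positional values:
Position 0: 3 × 8^0 = 3
Position 1: 7 × 8^1 = 56
Position 2: 1 × 8^2 = 64
Position 3: 5 × 8^3 = 2560
Position 4: 3 × 8^4 = 12288
Position 5: 1 × 8^5 = 32768
Sum = 3 + 56 + 64 + 2560 + 12288 + 32768
= 47739


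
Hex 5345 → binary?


Each hex digit → 4 binary bits:
  5 = 0101
  3 = 0011
  4 = 0100
  5 = 0101
Concatenate: 0101 0011 0100 0101
= 0101001101000101


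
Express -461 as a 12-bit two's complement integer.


Original: 000111001101
Step 1 - Invert all bits: 111000110010
Step 2 - Add 1: 111000110010 + 1
= 111000110011 (represents -461)


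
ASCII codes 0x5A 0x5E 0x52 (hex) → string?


Codes (hex): 0x5A 0x5E 0x52
Per-code ASCII lookup:
  0x5A = 90  (range 65-90: uppercase, 90 - 65 = 25) → 'Z'
  0x5E = 94  (special character) → '^'
  0x52 = 82  (range 65-90: uppercase, 82 - 65 = 17) → 'R'
= 'Z^R'


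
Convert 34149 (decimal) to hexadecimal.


Divide by 16 repeatedly:
34149 ÷ 16 = 2134 remainder 5 (5)
2134 ÷ 16 = 133 remainder 6 (6)
133 ÷ 16 = 8 remainder 5 (5)
8 ÷ 16 = 0 remainder 8 (8)
Reading remainders bottom-up:
= 0x8565


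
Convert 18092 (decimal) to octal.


Divide by 8 repeatedly:
18092 ÷ 8 = 2261 remainder 4
2261 ÷ 8 = 282 remainder 5
282 ÷ 8 = 35 remainder 2
35 ÷ 8 = 4 remainder 3
4 ÷ 8 = 0 remainder 4
Reading remainders bottom-up:
= 0o43254


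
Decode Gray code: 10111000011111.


Gray code: 10111000011111
MSB stays the same: 1
Each subsequent bit = prev_binary XOR current_gray:
  B[1] = 1 XOR 0 = 1
  B[2] = 1 XOR 1 = 0
  B[3] = 0 XOR 1 = 1
  B[4] = 1 XOR 1 = 0
  B[5] = 0 XOR 0 = 0
  B[6] = 0 XOR 0 = 0
  B[7] = 0 XOR 0 = 0
  B[8] = 0 XOR 0 = 0
  B[9] = 0 XOR 1 = 1
  B[10] = 1 XOR 1 = 0
  B[11] = 0 XOR 1 = 1
  B[12] = 1 XOR 1 = 0
  B[13] = 0 XOR 1 = 1
= 11010000010101 (13333 decimal)


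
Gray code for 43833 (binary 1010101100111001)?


Binary: 1010101100111001
Gray code: G = B XOR (B >> 1)
B >> 1 = 0101010110011100
1010101100111001 XOR 0101010110011100:
  1 XOR 0 = 1
  0 XOR 1 = 1
  1 XOR 0 = 1
  0 XOR 1 = 1
  1 XOR 0 = 1
  0 XOR 1 = 1
  1 XOR 0 = 1
  1 XOR 1 = 0
  0 XOR 1 = 1
  0 XOR 0 = 0
  1 XOR 0 = 1
  1 XOR 1 = 0
  1 XOR 1 = 0
  0 XOR 1 = 1
  0 XOR 0 = 0
  1 XOR 0 = 1
= 1111111010100101


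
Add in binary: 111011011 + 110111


Align and add column by column (LSB to MSB, carry propagating):
  0111011011
+ 0000110111
  ----------
  col 0: 1 + 1 + 0 (carry in) = 2 → bit 0, carry out 1
  col 1: 1 + 1 + 1 (carry in) = 3 → bit 1, carry out 1
  col 2: 0 + 1 + 1 (carry in) = 2 → bit 0, carry out 1
  col 3: 1 + 0 + 1 (carry in) = 2 → bit 0, carry out 1
  col 4: 1 + 1 + 1 (carry in) = 3 → bit 1, carry out 1
  col 5: 0 + 1 + 1 (carry in) = 2 → bit 0, carry out 1
  col 6: 1 + 0 + 1 (carry in) = 2 → bit 0, carry out 1
  col 7: 1 + 0 + 1 (carry in) = 2 → bit 0, carry out 1
  col 8: 1 + 0 + 1 (carry in) = 2 → bit 0, carry out 1
  col 9: 0 + 0 + 1 (carry in) = 1 → bit 1, carry out 0
Reading bits MSB→LSB: 1000010010
Strip leading zeros: 1000010010
= 1000010010


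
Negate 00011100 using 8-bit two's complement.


Original: 00011100
Step 1 - Invert all bits: 11100011
Step 2 - Add 1: 11100011 + 1
= 11100100 (represents -28)


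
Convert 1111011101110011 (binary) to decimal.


Positional values:
Bit 0: 1 × 2^0 = 1
Bit 1: 1 × 2^1 = 2
Bit 4: 1 × 2^4 = 16
Bit 5: 1 × 2^5 = 32
Bit 6: 1 × 2^6 = 64
Bit 8: 1 × 2^8 = 256
Bit 9: 1 × 2^9 = 512
Bit 10: 1 × 2^10 = 1024
Bit 12: 1 × 2^12 = 4096
Bit 13: 1 × 2^13 = 8192
Bit 14: 1 × 2^14 = 16384
Bit 15: 1 × 2^15 = 32768
Sum = 1 + 2 + 16 + 32 + 64 + 256 + 512 + 1024 + 4096 + 8192 + 16384 + 32768
= 63347


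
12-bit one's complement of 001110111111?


Original: 001110111111
Invert all bits:
  bit 0: 0 → 1
  bit 1: 0 → 1
  bit 2: 1 → 0
  bit 3: 1 → 0
  bit 4: 1 → 0
  bit 5: 0 → 1
  bit 6: 1 → 0
  bit 7: 1 → 0
  bit 8: 1 → 0
  bit 9: 1 → 0
  bit 10: 1 → 0
  bit 11: 1 → 0
= 110001000000


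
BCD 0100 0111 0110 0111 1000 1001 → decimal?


Each 4-bit group → digit:
  0100 → 4
  0111 → 7
  0110 → 6
  0111 → 7
  1000 → 8
  1001 → 9
= 476789


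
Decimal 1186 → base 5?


Divide by 5 repeatedly:
1186 ÷ 5 = 237 remainder 1
237 ÷ 5 = 47 remainder 2
47 ÷ 5 = 9 remainder 2
9 ÷ 5 = 1 remainder 4
1 ÷ 5 = 0 remainder 1
Reading remainders bottom-up:
= 14221


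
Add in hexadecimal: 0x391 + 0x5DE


Align and add column by column (LSB to MSB, each column mod 16 with carry):
  0391
+ 05DE
  ----
  col 0: 1(1) + E(14) + 0 (carry in) = 15 → F(15), carry out 0
  col 1: 9(9) + D(13) + 0 (carry in) = 22 → 6(6), carry out 1
  col 2: 3(3) + 5(5) + 1 (carry in) = 9 → 9(9), carry out 0
  col 3: 0(0) + 0(0) + 0 (carry in) = 0 → 0(0), carry out 0
Reading digits MSB→LSB: 096F
Strip leading zeros: 96F
= 0x96F


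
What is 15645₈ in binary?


Each octal digit → 3 binary bits:
  1 = 001
  5 = 101
  6 = 110
  4 = 100
  5 = 101
Concatenate: 001 101 110 100 101
= 001101110100101


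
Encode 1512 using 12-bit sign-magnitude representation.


Sign bit: 0 (positive)
Magnitude: 1512 = 10111101000
= 010111101000


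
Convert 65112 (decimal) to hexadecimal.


Divide by 16 repeatedly:
65112 ÷ 16 = 4069 remainder 8 (8)
4069 ÷ 16 = 254 remainder 5 (5)
254 ÷ 16 = 15 remainder 14 (E)
15 ÷ 16 = 0 remainder 15 (F)
Reading remainders bottom-up:
= 0xFE58


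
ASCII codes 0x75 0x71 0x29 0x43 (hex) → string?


Codes (hex): 0x75 0x71 0x29 0x43
Per-code ASCII lookup:
  0x75 = 117  (range 97-122: lowercase, 117 - 97 = 20) → 'u'
  0x71 = 113  (range 97-122: lowercase, 113 - 97 = 16) → 'q'
  0x29 = 41  (special character) → ')'
  0x43 = 67  (range 65-90: uppercase, 67 - 65 = 2) → 'C'
= 'uq)C'


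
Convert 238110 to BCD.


Each digit → 4-bit binary:
  2 → 0010
  3 → 0011
  8 → 1000
  1 → 0001
  1 → 0001
  0 → 0000
= 0010 0011 1000 0001 0001 0000


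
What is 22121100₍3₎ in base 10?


Positional values (base 3):
  0 × 3^0 = 0 × 1 = 0
  0 × 3^1 = 0 × 3 = 0
  1 × 3^2 = 1 × 9 = 9
  1 × 3^3 = 1 × 27 = 27
  2 × 3^4 = 2 × 81 = 162
  1 × 3^5 = 1 × 243 = 243
  2 × 3^6 = 2 × 729 = 1458
  2 × 3^7 = 2 × 2187 = 4374
Sum = 0 + 0 + 9 + 27 + 162 + 243 + 1458 + 4374
= 6273


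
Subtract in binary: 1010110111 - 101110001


Align and subtract column by column (LSB to MSB, borrowing when needed):
  1010110111
- 0101110001
  ----------
  col 0: (1 - 0 borrow-in) - 1 → 1 - 1 = 0, borrow out 0
  col 1: (1 - 0 borrow-in) - 0 → 1 - 0 = 1, borrow out 0
  col 2: (1 - 0 borrow-in) - 0 → 1 - 0 = 1, borrow out 0
  col 3: (0 - 0 borrow-in) - 0 → 0 - 0 = 0, borrow out 0
  col 4: (1 - 0 borrow-in) - 1 → 1 - 1 = 0, borrow out 0
  col 5: (1 - 0 borrow-in) - 1 → 1 - 1 = 0, borrow out 0
  col 6: (0 - 0 borrow-in) - 1 → borrow from next column: (0+2) - 1 = 1, borrow out 1
  col 7: (1 - 1 borrow-in) - 0 → 0 - 0 = 0, borrow out 0
  col 8: (0 - 0 borrow-in) - 1 → borrow from next column: (0+2) - 1 = 1, borrow out 1
  col 9: (1 - 1 borrow-in) - 0 → 0 - 0 = 0, borrow out 0
Reading bits MSB→LSB: 0101000110
Strip leading zeros: 101000110
= 101000110


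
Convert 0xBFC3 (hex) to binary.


Each hex digit → 4 binary bits:
  B = 1011
  F = 1111
  C = 1100
  3 = 0011
Concatenate: 1011 1111 1100 0011
= 1011111111000011


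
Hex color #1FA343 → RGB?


Hex: #1FA343
R = 1F₁₆ = 31
G = A3₁₆ = 163
B = 43₁₆ = 67
= RGB(31, 163, 67)


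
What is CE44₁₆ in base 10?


Positional values:
Position 0: 4 × 16^0 = 4 × 1 = 4
Position 1: 4 × 16^1 = 4 × 16 = 64
Position 2: E × 16^2 = 14 × 256 = 3584
Position 3: C × 16^3 = 12 × 4096 = 49152
Sum = 4 + 64 + 3584 + 49152
= 52804


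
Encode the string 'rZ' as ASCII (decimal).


String: 'rZ'  (2 characters)
Per-character ASCII lookup:
  'r': lowercase starts at 97: 'r' = 97 + 17 = 114
  'Z': uppercase starts at 65: 'Z' = 65 + 25 = 90
= 114 90


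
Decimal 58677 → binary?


Divide by 2 repeatedly:
58677 ÷ 2 = 29338 remainder 1
29338 ÷ 2 = 14669 remainder 0
14669 ÷ 2 = 7334 remainder 1
7334 ÷ 2 = 3667 remainder 0
3667 ÷ 2 = 1833 remainder 1
1833 ÷ 2 = 916 remainder 1
916 ÷ 2 = 458 remainder 0
458 ÷ 2 = 229 remainder 0
229 ÷ 2 = 114 remainder 1
114 ÷ 2 = 57 remainder 0
57 ÷ 2 = 28 remainder 1
28 ÷ 2 = 14 remainder 0
14 ÷ 2 = 7 remainder 0
7 ÷ 2 = 3 remainder 1
3 ÷ 2 = 1 remainder 1
1 ÷ 2 = 0 remainder 1
Reading remainders bottom-up:
= 1110010100110101


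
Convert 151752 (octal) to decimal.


Positional values:
Position 0: 2 × 8^0 = 2
Position 1: 5 × 8^1 = 40
Position 2: 7 × 8^2 = 448
Position 3: 1 × 8^3 = 512
Position 4: 5 × 8^4 = 20480
Position 5: 1 × 8^5 = 32768
Sum = 2 + 40 + 448 + 512 + 20480 + 32768
= 54250


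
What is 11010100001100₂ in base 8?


Group into 3-bit groups: 011010100001100
  011 = 3
  010 = 2
  100 = 4
  001 = 1
  100 = 4
= 0o32414


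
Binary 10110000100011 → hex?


Group into 4-bit nibbles: 0010110000100011
  0010 = 2
  1100 = C
  0010 = 2
  0011 = 3
= 0x2C23


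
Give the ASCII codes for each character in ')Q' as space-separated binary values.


String: ')Q'  (2 characters)
Per-character ASCII lookup:
  ')': special character: ')' = 41 → 101001
  'Q': uppercase starts at 65: 'Q' = 65 + 16 = 81 → 1010001
= 101001 1010001


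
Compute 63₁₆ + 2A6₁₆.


Align and add column by column (LSB to MSB, each column mod 16 with carry):
  0063
+ 02A6
  ----
  col 0: 3(3) + 6(6) + 0 (carry in) = 9 → 9(9), carry out 0
  col 1: 6(6) + A(10) + 0 (carry in) = 16 → 0(0), carry out 1
  col 2: 0(0) + 2(2) + 1 (carry in) = 3 → 3(3), carry out 0
  col 3: 0(0) + 0(0) + 0 (carry in) = 0 → 0(0), carry out 0
Reading digits MSB→LSB: 0309
Strip leading zeros: 309
= 0x309


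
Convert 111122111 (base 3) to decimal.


Positional values (base 3):
  1 × 3^0 = 1 × 1 = 1
  1 × 3^1 = 1 × 3 = 3
  1 × 3^2 = 1 × 9 = 9
  2 × 3^3 = 2 × 27 = 54
  2 × 3^4 = 2 × 81 = 162
  1 × 3^5 = 1 × 243 = 243
  1 × 3^6 = 1 × 729 = 729
  1 × 3^7 = 1 × 2187 = 2187
  1 × 3^8 = 1 × 6561 = 6561
Sum = 1 + 3 + 9 + 54 + 162 + 243 + 729 + 2187 + 6561
= 9949


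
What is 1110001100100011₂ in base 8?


Group into 3-bit groups: 001110001100100011
  001 = 1
  110 = 6
  001 = 1
  100 = 4
  100 = 4
  011 = 3
= 0o161443


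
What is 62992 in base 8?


Divide by 8 repeatedly:
62992 ÷ 8 = 7874 remainder 0
7874 ÷ 8 = 984 remainder 2
984 ÷ 8 = 123 remainder 0
123 ÷ 8 = 15 remainder 3
15 ÷ 8 = 1 remainder 7
1 ÷ 8 = 0 remainder 1
Reading remainders bottom-up:
= 0o173020


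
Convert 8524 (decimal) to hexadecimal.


Divide by 16 repeatedly:
8524 ÷ 16 = 532 remainder 12 (C)
532 ÷ 16 = 33 remainder 4 (4)
33 ÷ 16 = 2 remainder 1 (1)
2 ÷ 16 = 0 remainder 2 (2)
Reading remainders bottom-up:
= 0x214C


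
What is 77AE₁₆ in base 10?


Positional values:
Position 0: E × 16^0 = 14 × 1 = 14
Position 1: A × 16^1 = 10 × 16 = 160
Position 2: 7 × 16^2 = 7 × 256 = 1792
Position 3: 7 × 16^3 = 7 × 4096 = 28672
Sum = 14 + 160 + 1792 + 28672
= 30638


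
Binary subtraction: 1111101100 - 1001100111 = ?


Align and subtract column by column (LSB to MSB, borrowing when needed):
  1111101100
- 1001100111
  ----------
  col 0: (0 - 0 borrow-in) - 1 → borrow from next column: (0+2) - 1 = 1, borrow out 1
  col 1: (0 - 1 borrow-in) - 1 → borrow from next column: (-1+2) - 1 = 0, borrow out 1
  col 2: (1 - 1 borrow-in) - 1 → borrow from next column: (0+2) - 1 = 1, borrow out 1
  col 3: (1 - 1 borrow-in) - 0 → 0 - 0 = 0, borrow out 0
  col 4: (0 - 0 borrow-in) - 0 → 0 - 0 = 0, borrow out 0
  col 5: (1 - 0 borrow-in) - 1 → 1 - 1 = 0, borrow out 0
  col 6: (1 - 0 borrow-in) - 1 → 1 - 1 = 0, borrow out 0
  col 7: (1 - 0 borrow-in) - 0 → 1 - 0 = 1, borrow out 0
  col 8: (1 - 0 borrow-in) - 0 → 1 - 0 = 1, borrow out 0
  col 9: (1 - 0 borrow-in) - 1 → 1 - 1 = 0, borrow out 0
Reading bits MSB→LSB: 0110000101
Strip leading zeros: 110000101
= 110000101


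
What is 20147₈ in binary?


Each octal digit → 3 binary bits:
  2 = 010
  0 = 000
  1 = 001
  4 = 100
  7 = 111
Concatenate: 010 000 001 100 111
= 010000001100111


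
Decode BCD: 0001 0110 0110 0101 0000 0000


Each 4-bit group → digit:
  0001 → 1
  0110 → 6
  0110 → 6
  0101 → 5
  0000 → 0
  0000 → 0
= 166500


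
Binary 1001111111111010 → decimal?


Positional values:
Bit 1: 1 × 2^1 = 2
Bit 3: 1 × 2^3 = 8
Bit 4: 1 × 2^4 = 16
Bit 5: 1 × 2^5 = 32
Bit 6: 1 × 2^6 = 64
Bit 7: 1 × 2^7 = 128
Bit 8: 1 × 2^8 = 256
Bit 9: 1 × 2^9 = 512
Bit 10: 1 × 2^10 = 1024
Bit 11: 1 × 2^11 = 2048
Bit 12: 1 × 2^12 = 4096
Bit 15: 1 × 2^15 = 32768
Sum = 2 + 8 + 16 + 32 + 64 + 128 + 256 + 512 + 1024 + 2048 + 4096 + 32768
= 40954


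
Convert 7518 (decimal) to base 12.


Divide by 12 repeatedly:
7518 ÷ 12 = 626 remainder 6
626 ÷ 12 = 52 remainder 2
52 ÷ 12 = 4 remainder 4
4 ÷ 12 = 0 remainder 4
Reading remainders bottom-up:
= 4426


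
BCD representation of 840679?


Each digit → 4-bit binary:
  8 → 1000
  4 → 0100
  0 → 0000
  6 → 0110
  7 → 0111
  9 → 1001
= 1000 0100 0000 0110 0111 1001


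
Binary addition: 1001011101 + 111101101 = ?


Align and add column by column (LSB to MSB, carry propagating):
  01001011101
+ 00111101101
  -----------
  col 0: 1 + 1 + 0 (carry in) = 2 → bit 0, carry out 1
  col 1: 0 + 0 + 1 (carry in) = 1 → bit 1, carry out 0
  col 2: 1 + 1 + 0 (carry in) = 2 → bit 0, carry out 1
  col 3: 1 + 1 + 1 (carry in) = 3 → bit 1, carry out 1
  col 4: 1 + 0 + 1 (carry in) = 2 → bit 0, carry out 1
  col 5: 0 + 1 + 1 (carry in) = 2 → bit 0, carry out 1
  col 6: 1 + 1 + 1 (carry in) = 3 → bit 1, carry out 1
  col 7: 0 + 1 + 1 (carry in) = 2 → bit 0, carry out 1
  col 8: 0 + 1 + 1 (carry in) = 2 → bit 0, carry out 1
  col 9: 1 + 0 + 1 (carry in) = 2 → bit 0, carry out 1
  col 10: 0 + 0 + 1 (carry in) = 1 → bit 1, carry out 0
Reading bits MSB→LSB: 10001001010
Strip leading zeros: 10001001010
= 10001001010


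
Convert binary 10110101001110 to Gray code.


Binary: 10110101001110
Gray code: G = B XOR (B >> 1)
B >> 1 = 01011010100111
10110101001110 XOR 01011010100111:
  1 XOR 0 = 1
  0 XOR 1 = 1
  1 XOR 0 = 1
  1 XOR 1 = 0
  0 XOR 1 = 1
  1 XOR 0 = 1
  0 XOR 1 = 1
  1 XOR 0 = 1
  0 XOR 1 = 1
  0 XOR 0 = 0
  1 XOR 0 = 1
  1 XOR 1 = 0
  1 XOR 1 = 0
  0 XOR 1 = 1
= 11101111101001


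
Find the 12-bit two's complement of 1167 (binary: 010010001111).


Original: 010010001111
Step 1 - Invert all bits: 101101110000
Step 2 - Add 1: 101101110000 + 1
= 101101110001 (represents -1167)


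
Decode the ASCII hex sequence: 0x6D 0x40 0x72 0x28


Codes (hex): 0x6D 0x40 0x72 0x28
Per-code ASCII lookup:
  0x6D = 109  (range 97-122: lowercase, 109 - 97 = 12) → 'm'
  0x40 = 64  (special character) → '@'
  0x72 = 114  (range 97-122: lowercase, 114 - 97 = 17) → 'r'
  0x28 = 40  (special character) → '('
= 'm@r('


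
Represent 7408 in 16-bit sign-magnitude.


Sign bit: 0 (positive)
Magnitude: 7408 = 001110011110000
= 0001110011110000


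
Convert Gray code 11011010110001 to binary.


Gray code: 11011010110001
MSB stays the same: 1
Each subsequent bit = prev_binary XOR current_gray:
  B[1] = 1 XOR 1 = 0
  B[2] = 0 XOR 0 = 0
  B[3] = 0 XOR 1 = 1
  B[4] = 1 XOR 1 = 0
  B[5] = 0 XOR 0 = 0
  B[6] = 0 XOR 1 = 1
  B[7] = 1 XOR 0 = 1
  B[8] = 1 XOR 1 = 0
  B[9] = 0 XOR 1 = 1
  B[10] = 1 XOR 0 = 1
  B[11] = 1 XOR 0 = 1
  B[12] = 1 XOR 0 = 1
  B[13] = 1 XOR 1 = 0
= 10010011011110 (9438 decimal)


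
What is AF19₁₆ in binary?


Each hex digit → 4 binary bits:
  A = 1010
  F = 1111
  1 = 0001
  9 = 1001
Concatenate: 1010 1111 0001 1001
= 1010111100011001


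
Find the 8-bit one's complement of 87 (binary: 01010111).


Original: 01010111
Invert all bits:
  bit 0: 0 → 1
  bit 1: 1 → 0
  bit 2: 0 → 1
  bit 3: 1 → 0
  bit 4: 0 → 1
  bit 5: 1 → 0
  bit 6: 1 → 0
  bit 7: 1 → 0
= 10101000


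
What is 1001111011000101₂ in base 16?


Group into 4-bit nibbles: 1001111011000101
  1001 = 9
  1110 = E
  1100 = C
  0101 = 5
= 0x9EC5


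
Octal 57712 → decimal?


Positional values:
Position 0: 2 × 8^0 = 2
Position 1: 1 × 8^1 = 8
Position 2: 7 × 8^2 = 448
Position 3: 7 × 8^3 = 3584
Position 4: 5 × 8^4 = 20480
Sum = 2 + 8 + 448 + 3584 + 20480
= 24522


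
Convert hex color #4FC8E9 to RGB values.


Hex: #4FC8E9
R = 4F₁₆ = 79
G = C8₁₆ = 200
B = E9₁₆ = 233
= RGB(79, 200, 233)


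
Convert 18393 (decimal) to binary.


Divide by 2 repeatedly:
18393 ÷ 2 = 9196 remainder 1
9196 ÷ 2 = 4598 remainder 0
4598 ÷ 2 = 2299 remainder 0
2299 ÷ 2 = 1149 remainder 1
1149 ÷ 2 = 574 remainder 1
574 ÷ 2 = 287 remainder 0
287 ÷ 2 = 143 remainder 1
143 ÷ 2 = 71 remainder 1
71 ÷ 2 = 35 remainder 1
35 ÷ 2 = 17 remainder 1
17 ÷ 2 = 8 remainder 1
8 ÷ 2 = 4 remainder 0
4 ÷ 2 = 2 remainder 0
2 ÷ 2 = 1 remainder 0
1 ÷ 2 = 0 remainder 1
Reading remainders bottom-up:
= 100011111011001


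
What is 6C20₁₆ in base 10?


Positional values:
Position 0: 0 × 16^0 = 0 × 1 = 0
Position 1: 2 × 16^1 = 2 × 16 = 32
Position 2: C × 16^2 = 12 × 256 = 3072
Position 3: 6 × 16^3 = 6 × 4096 = 24576
Sum = 0 + 32 + 3072 + 24576
= 27680


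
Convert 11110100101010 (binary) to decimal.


Positional values:
Bit 1: 1 × 2^1 = 2
Bit 3: 1 × 2^3 = 8
Bit 5: 1 × 2^5 = 32
Bit 8: 1 × 2^8 = 256
Bit 10: 1 × 2^10 = 1024
Bit 11: 1 × 2^11 = 2048
Bit 12: 1 × 2^12 = 4096
Bit 13: 1 × 2^13 = 8192
Sum = 2 + 8 + 32 + 256 + 1024 + 2048 + 4096 + 8192
= 15658


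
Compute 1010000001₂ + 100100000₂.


Align and add column by column (LSB to MSB, carry propagating):
  01010000001
+ 00100100000
  -----------
  col 0: 1 + 0 + 0 (carry in) = 1 → bit 1, carry out 0
  col 1: 0 + 0 + 0 (carry in) = 0 → bit 0, carry out 0
  col 2: 0 + 0 + 0 (carry in) = 0 → bit 0, carry out 0
  col 3: 0 + 0 + 0 (carry in) = 0 → bit 0, carry out 0
  col 4: 0 + 0 + 0 (carry in) = 0 → bit 0, carry out 0
  col 5: 0 + 1 + 0 (carry in) = 1 → bit 1, carry out 0
  col 6: 0 + 0 + 0 (carry in) = 0 → bit 0, carry out 0
  col 7: 1 + 0 + 0 (carry in) = 1 → bit 1, carry out 0
  col 8: 0 + 1 + 0 (carry in) = 1 → bit 1, carry out 0
  col 9: 1 + 0 + 0 (carry in) = 1 → bit 1, carry out 0
  col 10: 0 + 0 + 0 (carry in) = 0 → bit 0, carry out 0
Reading bits MSB→LSB: 01110100001
Strip leading zeros: 1110100001
= 1110100001


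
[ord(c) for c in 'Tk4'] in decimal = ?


String: 'Tk4'  (3 characters)
Per-character ASCII lookup:
  'T': uppercase starts at 65: 'T' = 65 + 19 = 84
  'k': lowercase starts at 97: 'k' = 97 + 10 = 107
  '4': digits start at 48: '4' = 48 + 4 = 52
= 84 107 52


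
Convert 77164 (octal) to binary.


Each octal digit → 3 binary bits:
  7 = 111
  7 = 111
  1 = 001
  6 = 110
  4 = 100
Concatenate: 111 111 001 110 100
= 111111001110100


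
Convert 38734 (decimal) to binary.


Divide by 2 repeatedly:
38734 ÷ 2 = 19367 remainder 0
19367 ÷ 2 = 9683 remainder 1
9683 ÷ 2 = 4841 remainder 1
4841 ÷ 2 = 2420 remainder 1
2420 ÷ 2 = 1210 remainder 0
1210 ÷ 2 = 605 remainder 0
605 ÷ 2 = 302 remainder 1
302 ÷ 2 = 151 remainder 0
151 ÷ 2 = 75 remainder 1
75 ÷ 2 = 37 remainder 1
37 ÷ 2 = 18 remainder 1
18 ÷ 2 = 9 remainder 0
9 ÷ 2 = 4 remainder 1
4 ÷ 2 = 2 remainder 0
2 ÷ 2 = 1 remainder 0
1 ÷ 2 = 0 remainder 1
Reading remainders bottom-up:
= 1001011101001110


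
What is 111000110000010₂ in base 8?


Group into 3-bit groups: 111000110000010
  111 = 7
  000 = 0
  110 = 6
  000 = 0
  010 = 2
= 0o70602


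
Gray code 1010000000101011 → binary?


Gray code: 1010000000101011
MSB stays the same: 1
Each subsequent bit = prev_binary XOR current_gray:
  B[1] = 1 XOR 0 = 1
  B[2] = 1 XOR 1 = 0
  B[3] = 0 XOR 0 = 0
  B[4] = 0 XOR 0 = 0
  B[5] = 0 XOR 0 = 0
  B[6] = 0 XOR 0 = 0
  B[7] = 0 XOR 0 = 0
  B[8] = 0 XOR 0 = 0
  B[9] = 0 XOR 0 = 0
  B[10] = 0 XOR 1 = 1
  B[11] = 1 XOR 0 = 1
  B[12] = 1 XOR 1 = 0
  B[13] = 0 XOR 0 = 0
  B[14] = 0 XOR 1 = 1
  B[15] = 1 XOR 1 = 0
= 1100000000110010 (49202 decimal)


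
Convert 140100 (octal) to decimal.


Positional values:
Position 0: 0 × 8^0 = 0
Position 1: 0 × 8^1 = 0
Position 2: 1 × 8^2 = 64
Position 3: 0 × 8^3 = 0
Position 4: 4 × 8^4 = 16384
Position 5: 1 × 8^5 = 32768
Sum = 0 + 0 + 64 + 0 + 16384 + 32768
= 49216


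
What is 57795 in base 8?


Divide by 8 repeatedly:
57795 ÷ 8 = 7224 remainder 3
7224 ÷ 8 = 903 remainder 0
903 ÷ 8 = 112 remainder 7
112 ÷ 8 = 14 remainder 0
14 ÷ 8 = 1 remainder 6
1 ÷ 8 = 0 remainder 1
Reading remainders bottom-up:
= 0o160703


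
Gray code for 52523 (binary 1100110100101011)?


Binary: 1100110100101011
Gray code: G = B XOR (B >> 1)
B >> 1 = 0110011010010101
1100110100101011 XOR 0110011010010101:
  1 XOR 0 = 1
  1 XOR 1 = 0
  0 XOR 1 = 1
  0 XOR 0 = 0
  1 XOR 0 = 1
  1 XOR 1 = 0
  0 XOR 1 = 1
  1 XOR 0 = 1
  0 XOR 1 = 1
  0 XOR 0 = 0
  1 XOR 0 = 1
  0 XOR 1 = 1
  1 XOR 0 = 1
  0 XOR 1 = 1
  1 XOR 0 = 1
  1 XOR 1 = 0
= 1010101110111110


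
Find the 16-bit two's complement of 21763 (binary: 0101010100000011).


Original: 0101010100000011
Step 1 - Invert all bits: 1010101011111100
Step 2 - Add 1: 1010101011111100 + 1
= 1010101011111101 (represents -21763)


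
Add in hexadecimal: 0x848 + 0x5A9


Align and add column by column (LSB to MSB, each column mod 16 with carry):
  0848
+ 05A9
  ----
  col 0: 8(8) + 9(9) + 0 (carry in) = 17 → 1(1), carry out 1
  col 1: 4(4) + A(10) + 1 (carry in) = 15 → F(15), carry out 0
  col 2: 8(8) + 5(5) + 0 (carry in) = 13 → D(13), carry out 0
  col 3: 0(0) + 0(0) + 0 (carry in) = 0 → 0(0), carry out 0
Reading digits MSB→LSB: 0DF1
Strip leading zeros: DF1
= 0xDF1


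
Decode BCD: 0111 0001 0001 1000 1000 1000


Each 4-bit group → digit:
  0111 → 7
  0001 → 1
  0001 → 1
  1000 → 8
  1000 → 8
  1000 → 8
= 711888


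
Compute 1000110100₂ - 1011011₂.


Align and subtract column by column (LSB to MSB, borrowing when needed):
  1000110100
- 0001011011
  ----------
  col 0: (0 - 0 borrow-in) - 1 → borrow from next column: (0+2) - 1 = 1, borrow out 1
  col 1: (0 - 1 borrow-in) - 1 → borrow from next column: (-1+2) - 1 = 0, borrow out 1
  col 2: (1 - 1 borrow-in) - 0 → 0 - 0 = 0, borrow out 0
  col 3: (0 - 0 borrow-in) - 1 → borrow from next column: (0+2) - 1 = 1, borrow out 1
  col 4: (1 - 1 borrow-in) - 1 → borrow from next column: (0+2) - 1 = 1, borrow out 1
  col 5: (1 - 1 borrow-in) - 0 → 0 - 0 = 0, borrow out 0
  col 6: (0 - 0 borrow-in) - 1 → borrow from next column: (0+2) - 1 = 1, borrow out 1
  col 7: (0 - 1 borrow-in) - 0 → borrow from next column: (-1+2) - 0 = 1, borrow out 1
  col 8: (0 - 1 borrow-in) - 0 → borrow from next column: (-1+2) - 0 = 1, borrow out 1
  col 9: (1 - 1 borrow-in) - 0 → 0 - 0 = 0, borrow out 0
Reading bits MSB→LSB: 0111011001
Strip leading zeros: 111011001
= 111011001


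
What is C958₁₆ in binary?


Each hex digit → 4 binary bits:
  C = 1100
  9 = 1001
  5 = 0101
  8 = 1000
Concatenate: 1100 1001 0101 1000
= 1100100101011000


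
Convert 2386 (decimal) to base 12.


Divide by 12 repeatedly:
2386 ÷ 12 = 198 remainder 10
198 ÷ 12 = 16 remainder 6
16 ÷ 12 = 1 remainder 4
1 ÷ 12 = 0 remainder 1
Reading remainders bottom-up:
= 146A


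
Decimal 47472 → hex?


Divide by 16 repeatedly:
47472 ÷ 16 = 2967 remainder 0 (0)
2967 ÷ 16 = 185 remainder 7 (7)
185 ÷ 16 = 11 remainder 9 (9)
11 ÷ 16 = 0 remainder 11 (B)
Reading remainders bottom-up:
= 0xB970


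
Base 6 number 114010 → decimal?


Positional values (base 6):
  0 × 6^0 = 0 × 1 = 0
  1 × 6^1 = 1 × 6 = 6
  0 × 6^2 = 0 × 36 = 0
  4 × 6^3 = 4 × 216 = 864
  1 × 6^4 = 1 × 1296 = 1296
  1 × 6^5 = 1 × 7776 = 7776
Sum = 0 + 6 + 0 + 864 + 1296 + 7776
= 9942


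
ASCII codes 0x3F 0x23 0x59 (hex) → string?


Codes (hex): 0x3F 0x23 0x59
Per-code ASCII lookup:
  0x3F = 63  (special character) → '?'
  0x23 = 35  (special character) → '#'
  0x59 = 89  (range 65-90: uppercase, 89 - 65 = 24) → 'Y'
= '?#Y'


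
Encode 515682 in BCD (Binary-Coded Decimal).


Each digit → 4-bit binary:
  5 → 0101
  1 → 0001
  5 → 0101
  6 → 0110
  8 → 1000
  2 → 0010
= 0101 0001 0101 0110 1000 0010


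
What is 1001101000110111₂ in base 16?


Group into 4-bit nibbles: 1001101000110111
  1001 = 9
  1010 = A
  0011 = 3
  0111 = 7
= 0x9A37


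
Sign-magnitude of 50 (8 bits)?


Sign bit: 0 (positive)
Magnitude: 50 = 0110010
= 00110010


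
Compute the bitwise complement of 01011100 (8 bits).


Original: 01011100
Invert all bits:
  bit 0: 0 → 1
  bit 1: 1 → 0
  bit 2: 0 → 1
  bit 3: 1 → 0
  bit 4: 1 → 0
  bit 5: 1 → 0
  bit 6: 0 → 1
  bit 7: 0 → 1
= 10100011


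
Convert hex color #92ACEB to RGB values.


Hex: #92ACEB
R = 92₁₆ = 146
G = AC₁₆ = 172
B = EB₁₆ = 235
= RGB(146, 172, 235)


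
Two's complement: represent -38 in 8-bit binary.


Original: 00100110
Step 1 - Invert all bits: 11011001
Step 2 - Add 1: 11011001 + 1
= 11011010 (represents -38)


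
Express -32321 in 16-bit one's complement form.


Original: 0111111001000001
Invert all bits:
  bit 0: 0 → 1
  bit 1: 1 → 0
  bit 2: 1 → 0
  bit 3: 1 → 0
  bit 4: 1 → 0
  bit 5: 1 → 0
  bit 6: 1 → 0
  bit 7: 0 → 1
  bit 8: 0 → 1
  bit 9: 1 → 0
  bit 10: 0 → 1
  bit 11: 0 → 1
  bit 12: 0 → 1
  bit 13: 0 → 1
  bit 14: 0 → 1
  bit 15: 1 → 0
= 1000000110111110
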